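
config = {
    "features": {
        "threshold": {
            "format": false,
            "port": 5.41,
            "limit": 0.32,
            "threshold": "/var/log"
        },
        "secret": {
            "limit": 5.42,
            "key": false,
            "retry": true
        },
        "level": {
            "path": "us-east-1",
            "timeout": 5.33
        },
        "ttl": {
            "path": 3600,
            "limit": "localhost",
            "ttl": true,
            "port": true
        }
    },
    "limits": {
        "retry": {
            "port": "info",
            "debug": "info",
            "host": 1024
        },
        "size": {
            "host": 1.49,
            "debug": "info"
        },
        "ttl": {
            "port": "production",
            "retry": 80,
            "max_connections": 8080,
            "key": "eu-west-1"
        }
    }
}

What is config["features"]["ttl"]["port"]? True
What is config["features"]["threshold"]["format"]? False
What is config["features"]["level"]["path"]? "us-east-1"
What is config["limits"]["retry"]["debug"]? "info"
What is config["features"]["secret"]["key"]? False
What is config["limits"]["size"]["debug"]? "info"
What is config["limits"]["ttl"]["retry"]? 80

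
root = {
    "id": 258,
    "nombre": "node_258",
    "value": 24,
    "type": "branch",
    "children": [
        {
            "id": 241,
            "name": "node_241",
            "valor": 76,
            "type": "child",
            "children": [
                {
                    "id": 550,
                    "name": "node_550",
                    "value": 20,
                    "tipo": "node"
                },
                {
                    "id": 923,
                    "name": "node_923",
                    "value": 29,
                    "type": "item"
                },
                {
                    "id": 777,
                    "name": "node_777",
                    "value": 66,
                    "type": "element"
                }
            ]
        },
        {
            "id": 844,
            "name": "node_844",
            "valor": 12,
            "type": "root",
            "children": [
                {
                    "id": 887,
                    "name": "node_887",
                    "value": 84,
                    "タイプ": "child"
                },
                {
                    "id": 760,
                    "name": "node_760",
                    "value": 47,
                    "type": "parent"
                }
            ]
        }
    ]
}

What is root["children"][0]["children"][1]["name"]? "node_923"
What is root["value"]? 24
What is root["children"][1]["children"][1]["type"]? "parent"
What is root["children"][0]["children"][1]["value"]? 29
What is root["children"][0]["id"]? 241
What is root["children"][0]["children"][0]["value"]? 20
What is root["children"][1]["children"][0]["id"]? 887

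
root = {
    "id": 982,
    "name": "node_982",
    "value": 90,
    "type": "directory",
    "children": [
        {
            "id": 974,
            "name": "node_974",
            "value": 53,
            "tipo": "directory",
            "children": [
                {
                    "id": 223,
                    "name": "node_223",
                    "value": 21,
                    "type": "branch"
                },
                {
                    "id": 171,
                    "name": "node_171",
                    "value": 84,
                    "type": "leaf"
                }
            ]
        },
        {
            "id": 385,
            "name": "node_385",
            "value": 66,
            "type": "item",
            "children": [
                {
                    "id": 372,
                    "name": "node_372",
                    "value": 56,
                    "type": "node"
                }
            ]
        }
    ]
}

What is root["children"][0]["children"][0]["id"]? 223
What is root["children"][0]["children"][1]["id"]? 171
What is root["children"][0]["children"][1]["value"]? 84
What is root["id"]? 982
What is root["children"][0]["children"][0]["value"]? 21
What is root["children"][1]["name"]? "node_385"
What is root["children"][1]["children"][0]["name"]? "node_372"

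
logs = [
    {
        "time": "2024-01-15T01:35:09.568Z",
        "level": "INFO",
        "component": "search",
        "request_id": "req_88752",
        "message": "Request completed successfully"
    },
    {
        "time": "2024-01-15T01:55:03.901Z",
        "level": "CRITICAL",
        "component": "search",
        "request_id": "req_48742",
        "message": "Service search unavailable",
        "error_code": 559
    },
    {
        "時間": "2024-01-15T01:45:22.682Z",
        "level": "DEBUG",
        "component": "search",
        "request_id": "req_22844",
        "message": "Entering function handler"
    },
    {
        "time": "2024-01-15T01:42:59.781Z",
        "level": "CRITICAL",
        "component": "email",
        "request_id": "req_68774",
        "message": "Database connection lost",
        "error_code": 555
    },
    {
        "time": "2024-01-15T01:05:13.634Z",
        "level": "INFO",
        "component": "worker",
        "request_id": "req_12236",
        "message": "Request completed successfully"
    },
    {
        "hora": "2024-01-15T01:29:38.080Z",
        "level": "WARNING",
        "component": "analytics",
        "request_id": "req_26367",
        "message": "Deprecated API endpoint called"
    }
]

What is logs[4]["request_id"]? "req_12236"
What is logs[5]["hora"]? "2024-01-15T01:29:38.080Z"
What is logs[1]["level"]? "CRITICAL"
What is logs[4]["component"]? "worker"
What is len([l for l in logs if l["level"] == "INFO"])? 2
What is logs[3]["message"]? "Database connection lost"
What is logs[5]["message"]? "Deprecated API endpoint called"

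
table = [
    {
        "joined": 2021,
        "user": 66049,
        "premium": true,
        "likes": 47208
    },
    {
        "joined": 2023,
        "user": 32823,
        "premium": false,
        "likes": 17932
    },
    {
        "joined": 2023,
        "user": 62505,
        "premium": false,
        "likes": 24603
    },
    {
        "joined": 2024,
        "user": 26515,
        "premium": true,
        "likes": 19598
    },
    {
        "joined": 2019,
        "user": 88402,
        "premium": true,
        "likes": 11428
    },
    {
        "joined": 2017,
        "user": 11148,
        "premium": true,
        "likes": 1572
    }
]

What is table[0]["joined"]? 2021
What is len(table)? 6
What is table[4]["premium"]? True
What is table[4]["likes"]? 11428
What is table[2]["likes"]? 24603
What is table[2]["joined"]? 2023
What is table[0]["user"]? 66049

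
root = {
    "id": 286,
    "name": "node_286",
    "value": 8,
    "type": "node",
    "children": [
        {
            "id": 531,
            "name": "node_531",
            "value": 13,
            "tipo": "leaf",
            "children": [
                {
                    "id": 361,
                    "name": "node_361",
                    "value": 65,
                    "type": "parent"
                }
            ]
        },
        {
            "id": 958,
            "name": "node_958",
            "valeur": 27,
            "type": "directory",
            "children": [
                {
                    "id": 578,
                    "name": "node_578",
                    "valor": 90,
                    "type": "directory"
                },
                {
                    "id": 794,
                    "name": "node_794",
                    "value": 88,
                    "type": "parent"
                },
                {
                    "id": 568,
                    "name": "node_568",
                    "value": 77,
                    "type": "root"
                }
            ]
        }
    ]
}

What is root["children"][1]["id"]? 958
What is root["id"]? 286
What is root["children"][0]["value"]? 13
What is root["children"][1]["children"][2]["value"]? 77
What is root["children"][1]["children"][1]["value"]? 88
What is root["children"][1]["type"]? "directory"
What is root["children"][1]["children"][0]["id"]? 578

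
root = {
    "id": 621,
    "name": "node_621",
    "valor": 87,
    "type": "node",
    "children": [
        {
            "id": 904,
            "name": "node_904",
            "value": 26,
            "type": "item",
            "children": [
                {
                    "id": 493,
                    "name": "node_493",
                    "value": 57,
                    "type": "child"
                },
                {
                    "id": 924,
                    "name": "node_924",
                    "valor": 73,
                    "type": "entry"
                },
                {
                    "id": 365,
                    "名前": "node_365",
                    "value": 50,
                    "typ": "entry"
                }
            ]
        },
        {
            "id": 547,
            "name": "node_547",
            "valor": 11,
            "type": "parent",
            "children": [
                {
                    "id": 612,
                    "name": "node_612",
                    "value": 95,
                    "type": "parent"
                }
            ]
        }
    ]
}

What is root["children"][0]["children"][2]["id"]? 365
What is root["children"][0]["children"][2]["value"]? 50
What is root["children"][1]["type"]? "parent"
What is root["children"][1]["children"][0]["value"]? 95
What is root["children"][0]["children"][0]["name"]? "node_493"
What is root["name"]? "node_621"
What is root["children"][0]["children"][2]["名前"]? "node_365"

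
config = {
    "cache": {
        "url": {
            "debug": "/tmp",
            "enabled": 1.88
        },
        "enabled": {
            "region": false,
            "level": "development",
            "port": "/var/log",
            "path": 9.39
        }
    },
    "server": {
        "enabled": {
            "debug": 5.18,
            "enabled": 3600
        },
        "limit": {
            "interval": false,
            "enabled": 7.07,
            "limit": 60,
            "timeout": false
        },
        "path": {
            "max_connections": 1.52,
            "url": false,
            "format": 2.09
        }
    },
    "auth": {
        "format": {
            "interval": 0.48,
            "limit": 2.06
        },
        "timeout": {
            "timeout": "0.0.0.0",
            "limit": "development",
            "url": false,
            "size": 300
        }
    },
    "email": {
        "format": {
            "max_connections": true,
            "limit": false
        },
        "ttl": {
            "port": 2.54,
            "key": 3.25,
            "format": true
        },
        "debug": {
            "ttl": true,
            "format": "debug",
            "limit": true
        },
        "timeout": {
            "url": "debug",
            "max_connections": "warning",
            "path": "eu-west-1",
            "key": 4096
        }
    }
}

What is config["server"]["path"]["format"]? 2.09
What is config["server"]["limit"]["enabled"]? 7.07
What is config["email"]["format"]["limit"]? False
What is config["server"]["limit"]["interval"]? False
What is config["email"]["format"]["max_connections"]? True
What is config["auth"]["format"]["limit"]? 2.06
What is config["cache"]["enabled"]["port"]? "/var/log"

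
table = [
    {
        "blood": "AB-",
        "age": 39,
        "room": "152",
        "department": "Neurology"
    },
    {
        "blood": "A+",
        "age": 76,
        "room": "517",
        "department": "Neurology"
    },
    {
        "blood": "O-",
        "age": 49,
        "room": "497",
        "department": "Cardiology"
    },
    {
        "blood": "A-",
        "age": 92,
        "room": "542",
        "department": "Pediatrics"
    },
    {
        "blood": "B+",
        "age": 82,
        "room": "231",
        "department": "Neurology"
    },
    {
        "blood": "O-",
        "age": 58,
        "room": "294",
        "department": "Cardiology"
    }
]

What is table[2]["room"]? "497"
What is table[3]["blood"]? "A-"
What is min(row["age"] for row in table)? 39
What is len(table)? 6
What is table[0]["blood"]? "AB-"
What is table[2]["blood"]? "O-"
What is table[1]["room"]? "517"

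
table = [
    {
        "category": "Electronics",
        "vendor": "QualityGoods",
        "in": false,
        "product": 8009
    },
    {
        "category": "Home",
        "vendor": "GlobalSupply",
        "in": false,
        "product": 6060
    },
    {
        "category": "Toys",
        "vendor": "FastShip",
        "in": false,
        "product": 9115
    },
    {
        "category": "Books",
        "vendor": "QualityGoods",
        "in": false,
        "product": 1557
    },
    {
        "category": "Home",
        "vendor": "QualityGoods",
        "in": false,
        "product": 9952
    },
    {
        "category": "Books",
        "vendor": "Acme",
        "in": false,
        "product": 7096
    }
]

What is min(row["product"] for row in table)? 1557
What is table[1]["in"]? False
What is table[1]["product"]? 6060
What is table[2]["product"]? 9115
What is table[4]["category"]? "Home"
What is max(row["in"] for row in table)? False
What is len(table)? 6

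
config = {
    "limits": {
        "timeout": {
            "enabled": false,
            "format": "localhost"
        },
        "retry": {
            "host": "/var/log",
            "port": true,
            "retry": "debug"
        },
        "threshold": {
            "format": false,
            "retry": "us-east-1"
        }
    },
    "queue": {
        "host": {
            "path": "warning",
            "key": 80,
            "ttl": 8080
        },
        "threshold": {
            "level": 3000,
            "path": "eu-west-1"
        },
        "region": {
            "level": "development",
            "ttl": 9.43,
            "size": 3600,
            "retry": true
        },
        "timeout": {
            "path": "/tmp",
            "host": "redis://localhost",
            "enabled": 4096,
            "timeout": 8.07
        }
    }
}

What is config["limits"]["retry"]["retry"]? "debug"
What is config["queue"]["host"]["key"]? 80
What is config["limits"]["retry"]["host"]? "/var/log"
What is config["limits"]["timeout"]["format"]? "localhost"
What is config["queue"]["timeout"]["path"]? "/tmp"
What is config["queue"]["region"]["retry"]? True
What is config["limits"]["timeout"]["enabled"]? False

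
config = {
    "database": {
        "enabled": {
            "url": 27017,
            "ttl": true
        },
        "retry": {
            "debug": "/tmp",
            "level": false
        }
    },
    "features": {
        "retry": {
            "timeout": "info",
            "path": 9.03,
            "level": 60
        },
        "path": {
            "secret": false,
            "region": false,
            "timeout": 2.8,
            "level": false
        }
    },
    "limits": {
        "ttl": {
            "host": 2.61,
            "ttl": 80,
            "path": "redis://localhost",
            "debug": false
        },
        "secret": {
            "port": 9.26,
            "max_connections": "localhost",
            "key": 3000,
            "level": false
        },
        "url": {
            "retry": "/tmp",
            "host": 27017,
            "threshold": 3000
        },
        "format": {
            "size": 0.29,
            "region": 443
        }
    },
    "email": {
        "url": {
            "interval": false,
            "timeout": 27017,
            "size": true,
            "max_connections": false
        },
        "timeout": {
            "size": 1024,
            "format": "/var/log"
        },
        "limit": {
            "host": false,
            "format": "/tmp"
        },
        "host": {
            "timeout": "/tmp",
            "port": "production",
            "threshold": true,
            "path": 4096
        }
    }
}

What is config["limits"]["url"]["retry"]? "/tmp"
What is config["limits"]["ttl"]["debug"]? False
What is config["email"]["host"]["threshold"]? True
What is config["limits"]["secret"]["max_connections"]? "localhost"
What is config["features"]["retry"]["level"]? 60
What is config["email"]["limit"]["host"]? False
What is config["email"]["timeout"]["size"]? 1024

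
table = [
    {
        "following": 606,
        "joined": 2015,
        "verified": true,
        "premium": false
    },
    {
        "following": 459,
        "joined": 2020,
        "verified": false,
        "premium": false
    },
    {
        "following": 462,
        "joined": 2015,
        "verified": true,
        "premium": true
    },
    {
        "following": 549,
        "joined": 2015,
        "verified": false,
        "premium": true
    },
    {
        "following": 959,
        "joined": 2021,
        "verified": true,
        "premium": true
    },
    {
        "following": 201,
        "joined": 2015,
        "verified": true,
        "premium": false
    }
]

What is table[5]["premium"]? False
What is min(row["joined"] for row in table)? 2015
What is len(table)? 6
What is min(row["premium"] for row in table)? False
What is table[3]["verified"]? False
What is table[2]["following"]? 462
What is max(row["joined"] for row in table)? 2021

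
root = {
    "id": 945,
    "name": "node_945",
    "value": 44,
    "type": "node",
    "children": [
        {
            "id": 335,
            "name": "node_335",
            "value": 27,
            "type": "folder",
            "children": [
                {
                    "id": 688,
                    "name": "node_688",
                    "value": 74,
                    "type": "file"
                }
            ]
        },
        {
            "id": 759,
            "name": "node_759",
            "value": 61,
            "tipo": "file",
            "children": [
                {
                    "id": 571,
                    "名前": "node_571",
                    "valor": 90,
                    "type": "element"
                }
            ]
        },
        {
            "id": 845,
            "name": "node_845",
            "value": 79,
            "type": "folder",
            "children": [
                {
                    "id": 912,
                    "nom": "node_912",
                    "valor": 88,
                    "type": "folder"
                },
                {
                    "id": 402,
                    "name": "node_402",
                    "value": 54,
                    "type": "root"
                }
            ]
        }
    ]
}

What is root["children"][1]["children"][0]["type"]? "element"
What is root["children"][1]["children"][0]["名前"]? "node_571"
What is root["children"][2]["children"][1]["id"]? 402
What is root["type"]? "node"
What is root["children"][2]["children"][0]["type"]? "folder"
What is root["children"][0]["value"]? 27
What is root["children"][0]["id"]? 335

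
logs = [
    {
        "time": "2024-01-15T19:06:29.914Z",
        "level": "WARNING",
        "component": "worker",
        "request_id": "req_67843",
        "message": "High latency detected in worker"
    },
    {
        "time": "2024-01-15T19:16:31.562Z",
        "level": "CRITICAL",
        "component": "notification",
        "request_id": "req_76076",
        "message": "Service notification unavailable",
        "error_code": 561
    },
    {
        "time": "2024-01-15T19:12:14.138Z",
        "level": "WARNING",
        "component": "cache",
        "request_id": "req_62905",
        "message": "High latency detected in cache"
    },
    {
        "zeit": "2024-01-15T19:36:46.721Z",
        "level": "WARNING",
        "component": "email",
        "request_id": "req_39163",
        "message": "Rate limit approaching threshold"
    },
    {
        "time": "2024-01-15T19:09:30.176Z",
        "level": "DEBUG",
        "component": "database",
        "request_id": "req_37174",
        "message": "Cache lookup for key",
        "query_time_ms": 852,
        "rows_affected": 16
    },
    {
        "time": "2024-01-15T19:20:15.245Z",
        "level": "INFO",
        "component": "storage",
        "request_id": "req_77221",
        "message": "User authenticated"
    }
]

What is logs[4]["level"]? "DEBUG"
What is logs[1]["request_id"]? "req_76076"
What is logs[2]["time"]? "2024-01-15T19:12:14.138Z"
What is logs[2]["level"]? "WARNING"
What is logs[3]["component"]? "email"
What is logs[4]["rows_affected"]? 16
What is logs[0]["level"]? "WARNING"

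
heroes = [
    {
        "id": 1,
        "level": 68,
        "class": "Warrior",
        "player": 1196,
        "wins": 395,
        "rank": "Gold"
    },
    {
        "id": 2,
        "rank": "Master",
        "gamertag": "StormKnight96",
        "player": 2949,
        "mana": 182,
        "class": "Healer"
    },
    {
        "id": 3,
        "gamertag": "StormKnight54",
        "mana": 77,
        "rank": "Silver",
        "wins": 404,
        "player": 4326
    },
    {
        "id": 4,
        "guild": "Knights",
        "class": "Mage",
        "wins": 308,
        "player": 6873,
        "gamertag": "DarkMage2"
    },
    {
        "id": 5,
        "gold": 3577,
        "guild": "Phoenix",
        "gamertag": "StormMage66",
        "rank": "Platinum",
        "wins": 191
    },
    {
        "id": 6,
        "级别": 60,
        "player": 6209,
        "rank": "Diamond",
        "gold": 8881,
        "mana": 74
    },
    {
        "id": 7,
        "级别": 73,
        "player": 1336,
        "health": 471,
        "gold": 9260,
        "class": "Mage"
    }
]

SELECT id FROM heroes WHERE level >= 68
[1]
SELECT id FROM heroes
[1, 2, 3, 4, 5, 6, 7]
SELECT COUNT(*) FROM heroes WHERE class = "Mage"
2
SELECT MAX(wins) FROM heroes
404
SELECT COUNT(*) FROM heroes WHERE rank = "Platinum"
1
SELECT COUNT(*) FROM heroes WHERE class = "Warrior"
1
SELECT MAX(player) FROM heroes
6873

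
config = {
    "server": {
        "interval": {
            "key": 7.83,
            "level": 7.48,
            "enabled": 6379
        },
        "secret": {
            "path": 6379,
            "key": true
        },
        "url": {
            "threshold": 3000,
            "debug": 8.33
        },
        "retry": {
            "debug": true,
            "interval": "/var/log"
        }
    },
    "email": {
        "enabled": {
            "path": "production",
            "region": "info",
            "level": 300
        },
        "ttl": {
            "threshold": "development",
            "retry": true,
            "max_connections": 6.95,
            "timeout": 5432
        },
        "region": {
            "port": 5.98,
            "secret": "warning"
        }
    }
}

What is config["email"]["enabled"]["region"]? "info"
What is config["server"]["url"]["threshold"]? 3000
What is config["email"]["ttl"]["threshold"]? "development"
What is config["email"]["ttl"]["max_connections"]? 6.95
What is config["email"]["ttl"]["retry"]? True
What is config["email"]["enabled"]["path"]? "production"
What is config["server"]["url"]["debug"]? 8.33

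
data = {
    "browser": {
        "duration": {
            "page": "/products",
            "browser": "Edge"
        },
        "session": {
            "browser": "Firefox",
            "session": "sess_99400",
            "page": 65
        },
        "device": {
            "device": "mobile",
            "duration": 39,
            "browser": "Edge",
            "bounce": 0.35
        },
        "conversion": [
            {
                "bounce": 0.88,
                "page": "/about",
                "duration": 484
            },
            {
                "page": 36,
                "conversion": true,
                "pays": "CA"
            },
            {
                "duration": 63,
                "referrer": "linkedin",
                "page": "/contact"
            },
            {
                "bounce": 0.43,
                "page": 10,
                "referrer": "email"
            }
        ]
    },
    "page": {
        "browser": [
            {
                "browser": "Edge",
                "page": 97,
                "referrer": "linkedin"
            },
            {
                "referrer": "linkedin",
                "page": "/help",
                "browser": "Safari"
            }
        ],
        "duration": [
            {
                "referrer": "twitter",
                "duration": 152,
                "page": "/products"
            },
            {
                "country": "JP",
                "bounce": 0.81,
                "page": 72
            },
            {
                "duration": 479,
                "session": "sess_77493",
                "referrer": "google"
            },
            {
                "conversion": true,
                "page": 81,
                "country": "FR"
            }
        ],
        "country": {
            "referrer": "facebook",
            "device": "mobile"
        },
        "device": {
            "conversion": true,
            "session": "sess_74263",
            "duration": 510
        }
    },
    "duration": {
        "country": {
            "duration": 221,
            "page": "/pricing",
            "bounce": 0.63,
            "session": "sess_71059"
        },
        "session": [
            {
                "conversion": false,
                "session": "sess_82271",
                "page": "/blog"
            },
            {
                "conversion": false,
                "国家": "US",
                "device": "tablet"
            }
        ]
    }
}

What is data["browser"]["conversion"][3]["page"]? 10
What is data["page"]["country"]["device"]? "mobile"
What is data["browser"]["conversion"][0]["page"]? "/about"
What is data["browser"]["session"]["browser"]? "Firefox"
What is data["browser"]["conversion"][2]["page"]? "/contact"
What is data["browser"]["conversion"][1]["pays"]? "CA"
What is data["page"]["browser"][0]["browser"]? "Edge"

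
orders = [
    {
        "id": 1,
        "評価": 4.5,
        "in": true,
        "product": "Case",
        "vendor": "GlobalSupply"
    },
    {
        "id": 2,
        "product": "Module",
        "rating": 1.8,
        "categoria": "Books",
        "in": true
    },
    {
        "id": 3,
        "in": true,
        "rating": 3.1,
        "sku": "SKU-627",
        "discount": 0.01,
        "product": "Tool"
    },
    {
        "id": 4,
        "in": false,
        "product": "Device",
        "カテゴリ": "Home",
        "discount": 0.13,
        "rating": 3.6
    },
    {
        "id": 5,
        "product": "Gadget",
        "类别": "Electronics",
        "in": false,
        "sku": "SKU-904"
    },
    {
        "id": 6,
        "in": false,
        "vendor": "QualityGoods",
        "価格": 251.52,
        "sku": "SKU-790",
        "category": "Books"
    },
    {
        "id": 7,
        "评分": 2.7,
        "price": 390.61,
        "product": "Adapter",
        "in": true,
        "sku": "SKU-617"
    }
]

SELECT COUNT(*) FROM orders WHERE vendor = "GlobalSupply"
1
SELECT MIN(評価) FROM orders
4.5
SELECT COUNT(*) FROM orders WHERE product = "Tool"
1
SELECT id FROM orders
[1, 2, 3, 4, 5, 6, 7]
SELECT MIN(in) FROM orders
False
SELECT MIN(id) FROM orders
1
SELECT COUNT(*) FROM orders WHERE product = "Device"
1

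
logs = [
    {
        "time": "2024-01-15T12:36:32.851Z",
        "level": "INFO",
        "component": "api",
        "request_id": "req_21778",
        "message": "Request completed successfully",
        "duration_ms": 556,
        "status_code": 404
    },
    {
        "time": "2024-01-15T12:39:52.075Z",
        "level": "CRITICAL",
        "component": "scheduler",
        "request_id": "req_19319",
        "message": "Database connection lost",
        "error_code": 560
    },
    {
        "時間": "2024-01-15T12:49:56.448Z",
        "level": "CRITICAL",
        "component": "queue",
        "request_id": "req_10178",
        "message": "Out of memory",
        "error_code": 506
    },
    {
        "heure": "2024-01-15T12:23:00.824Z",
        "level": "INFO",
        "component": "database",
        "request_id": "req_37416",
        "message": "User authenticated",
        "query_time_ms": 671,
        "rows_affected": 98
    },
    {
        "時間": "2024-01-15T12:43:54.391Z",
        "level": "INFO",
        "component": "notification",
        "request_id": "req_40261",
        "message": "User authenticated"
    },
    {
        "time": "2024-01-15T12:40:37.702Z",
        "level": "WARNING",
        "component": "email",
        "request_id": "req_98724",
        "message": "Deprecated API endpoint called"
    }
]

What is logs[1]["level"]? "CRITICAL"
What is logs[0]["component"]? "api"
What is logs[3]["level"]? "INFO"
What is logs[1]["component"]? "scheduler"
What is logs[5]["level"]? "WARNING"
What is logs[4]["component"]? "notification"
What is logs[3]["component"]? "database"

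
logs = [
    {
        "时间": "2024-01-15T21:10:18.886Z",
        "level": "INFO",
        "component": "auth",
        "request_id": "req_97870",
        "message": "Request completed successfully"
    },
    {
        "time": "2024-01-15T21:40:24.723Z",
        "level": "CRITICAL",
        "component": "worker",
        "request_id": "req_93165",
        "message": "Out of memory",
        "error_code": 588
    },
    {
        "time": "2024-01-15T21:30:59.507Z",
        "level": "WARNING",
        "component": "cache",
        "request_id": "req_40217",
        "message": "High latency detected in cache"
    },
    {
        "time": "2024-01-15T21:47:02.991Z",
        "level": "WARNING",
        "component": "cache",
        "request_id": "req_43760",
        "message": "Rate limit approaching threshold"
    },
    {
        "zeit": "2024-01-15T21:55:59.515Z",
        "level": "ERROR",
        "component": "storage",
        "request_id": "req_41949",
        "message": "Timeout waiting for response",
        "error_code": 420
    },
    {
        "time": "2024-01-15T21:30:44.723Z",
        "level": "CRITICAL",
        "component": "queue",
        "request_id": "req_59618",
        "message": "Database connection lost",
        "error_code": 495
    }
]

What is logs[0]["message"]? "Request completed successfully"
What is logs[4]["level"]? "ERROR"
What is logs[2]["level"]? "WARNING"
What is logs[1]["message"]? "Out of memory"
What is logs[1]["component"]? "worker"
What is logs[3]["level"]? "WARNING"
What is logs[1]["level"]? "CRITICAL"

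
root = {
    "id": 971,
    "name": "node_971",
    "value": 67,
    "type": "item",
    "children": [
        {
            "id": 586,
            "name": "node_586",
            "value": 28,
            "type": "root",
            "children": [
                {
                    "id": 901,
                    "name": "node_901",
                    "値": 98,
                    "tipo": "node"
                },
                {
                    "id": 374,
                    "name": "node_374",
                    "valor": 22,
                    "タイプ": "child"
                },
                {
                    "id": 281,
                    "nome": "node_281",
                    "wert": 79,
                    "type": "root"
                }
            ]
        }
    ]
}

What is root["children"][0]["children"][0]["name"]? "node_901"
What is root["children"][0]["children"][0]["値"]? 98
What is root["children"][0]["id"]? 586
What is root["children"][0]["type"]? "root"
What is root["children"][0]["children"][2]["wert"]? 79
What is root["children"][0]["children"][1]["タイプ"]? "child"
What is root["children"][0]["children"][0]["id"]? 901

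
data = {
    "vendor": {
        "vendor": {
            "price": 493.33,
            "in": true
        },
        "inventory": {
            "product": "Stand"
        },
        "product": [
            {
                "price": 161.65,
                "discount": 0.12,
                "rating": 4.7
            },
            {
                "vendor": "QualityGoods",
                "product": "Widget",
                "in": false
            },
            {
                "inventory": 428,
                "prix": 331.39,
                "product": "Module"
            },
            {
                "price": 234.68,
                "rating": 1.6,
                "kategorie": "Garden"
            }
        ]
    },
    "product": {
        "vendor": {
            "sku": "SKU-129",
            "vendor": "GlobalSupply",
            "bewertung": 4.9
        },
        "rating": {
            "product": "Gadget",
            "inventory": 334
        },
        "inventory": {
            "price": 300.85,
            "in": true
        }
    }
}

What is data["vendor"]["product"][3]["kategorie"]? "Garden"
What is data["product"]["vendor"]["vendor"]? "GlobalSupply"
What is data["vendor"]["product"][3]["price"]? 234.68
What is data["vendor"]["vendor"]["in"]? True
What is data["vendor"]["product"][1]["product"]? "Widget"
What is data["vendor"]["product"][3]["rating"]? 1.6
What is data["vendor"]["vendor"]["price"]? 493.33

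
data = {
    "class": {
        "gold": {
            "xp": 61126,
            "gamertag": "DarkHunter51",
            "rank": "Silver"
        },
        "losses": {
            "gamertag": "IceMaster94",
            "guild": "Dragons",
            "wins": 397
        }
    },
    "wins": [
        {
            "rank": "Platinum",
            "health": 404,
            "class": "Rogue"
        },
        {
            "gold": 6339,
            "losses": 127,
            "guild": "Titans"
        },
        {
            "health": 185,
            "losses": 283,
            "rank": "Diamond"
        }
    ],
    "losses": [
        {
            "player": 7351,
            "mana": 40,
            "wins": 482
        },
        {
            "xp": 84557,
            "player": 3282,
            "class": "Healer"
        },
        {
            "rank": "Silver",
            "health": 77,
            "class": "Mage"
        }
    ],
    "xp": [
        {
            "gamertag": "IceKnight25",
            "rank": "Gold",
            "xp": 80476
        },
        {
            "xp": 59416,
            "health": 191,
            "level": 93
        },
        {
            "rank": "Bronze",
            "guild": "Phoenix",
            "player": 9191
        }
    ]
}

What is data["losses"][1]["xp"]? 84557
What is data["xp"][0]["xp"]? 80476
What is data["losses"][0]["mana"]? 40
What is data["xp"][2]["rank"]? "Bronze"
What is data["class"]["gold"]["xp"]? 61126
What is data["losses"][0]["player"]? 7351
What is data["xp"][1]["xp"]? 59416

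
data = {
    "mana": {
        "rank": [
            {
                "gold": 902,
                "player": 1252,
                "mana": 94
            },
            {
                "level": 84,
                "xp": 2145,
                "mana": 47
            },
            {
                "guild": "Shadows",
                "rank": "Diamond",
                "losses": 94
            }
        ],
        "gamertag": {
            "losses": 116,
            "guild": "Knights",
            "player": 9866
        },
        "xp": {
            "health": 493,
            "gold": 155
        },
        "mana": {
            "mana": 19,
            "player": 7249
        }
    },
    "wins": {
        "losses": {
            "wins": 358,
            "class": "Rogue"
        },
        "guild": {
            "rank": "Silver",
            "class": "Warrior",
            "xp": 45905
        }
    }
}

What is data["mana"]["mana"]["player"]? 7249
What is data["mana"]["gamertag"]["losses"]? 116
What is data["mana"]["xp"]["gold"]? 155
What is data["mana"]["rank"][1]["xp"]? 2145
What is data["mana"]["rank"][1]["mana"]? 47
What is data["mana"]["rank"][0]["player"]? 1252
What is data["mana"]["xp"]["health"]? 493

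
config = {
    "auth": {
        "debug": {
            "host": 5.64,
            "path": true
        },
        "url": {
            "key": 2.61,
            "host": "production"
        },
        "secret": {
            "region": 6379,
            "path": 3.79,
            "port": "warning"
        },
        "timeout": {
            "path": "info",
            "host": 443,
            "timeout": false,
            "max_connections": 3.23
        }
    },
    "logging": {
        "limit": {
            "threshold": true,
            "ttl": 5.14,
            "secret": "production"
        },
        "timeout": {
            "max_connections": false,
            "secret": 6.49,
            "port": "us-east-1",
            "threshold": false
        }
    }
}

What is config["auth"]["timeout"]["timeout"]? False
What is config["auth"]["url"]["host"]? "production"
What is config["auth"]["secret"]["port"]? "warning"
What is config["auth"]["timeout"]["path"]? "info"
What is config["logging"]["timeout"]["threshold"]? False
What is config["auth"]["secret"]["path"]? 3.79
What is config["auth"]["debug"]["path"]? True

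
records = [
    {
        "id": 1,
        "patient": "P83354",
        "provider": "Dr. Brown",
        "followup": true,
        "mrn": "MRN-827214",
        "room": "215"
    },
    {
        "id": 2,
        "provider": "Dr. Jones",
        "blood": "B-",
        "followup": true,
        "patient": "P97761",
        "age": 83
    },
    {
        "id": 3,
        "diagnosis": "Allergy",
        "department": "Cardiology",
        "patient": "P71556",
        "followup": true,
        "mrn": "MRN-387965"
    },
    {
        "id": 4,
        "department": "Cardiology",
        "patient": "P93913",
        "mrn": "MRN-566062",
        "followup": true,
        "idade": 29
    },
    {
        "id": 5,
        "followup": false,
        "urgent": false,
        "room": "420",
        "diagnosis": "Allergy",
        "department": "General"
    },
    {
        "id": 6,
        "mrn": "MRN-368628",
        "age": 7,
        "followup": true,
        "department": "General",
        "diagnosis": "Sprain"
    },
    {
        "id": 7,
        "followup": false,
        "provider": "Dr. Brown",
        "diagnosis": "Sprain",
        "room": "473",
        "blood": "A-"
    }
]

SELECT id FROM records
[1, 2, 3, 4, 5, 6, 7]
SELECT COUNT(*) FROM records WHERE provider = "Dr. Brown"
2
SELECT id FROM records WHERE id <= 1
[1]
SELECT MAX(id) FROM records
7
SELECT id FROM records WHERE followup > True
[]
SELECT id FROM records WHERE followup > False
[1, 2, 3, 4, 6]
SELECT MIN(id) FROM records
1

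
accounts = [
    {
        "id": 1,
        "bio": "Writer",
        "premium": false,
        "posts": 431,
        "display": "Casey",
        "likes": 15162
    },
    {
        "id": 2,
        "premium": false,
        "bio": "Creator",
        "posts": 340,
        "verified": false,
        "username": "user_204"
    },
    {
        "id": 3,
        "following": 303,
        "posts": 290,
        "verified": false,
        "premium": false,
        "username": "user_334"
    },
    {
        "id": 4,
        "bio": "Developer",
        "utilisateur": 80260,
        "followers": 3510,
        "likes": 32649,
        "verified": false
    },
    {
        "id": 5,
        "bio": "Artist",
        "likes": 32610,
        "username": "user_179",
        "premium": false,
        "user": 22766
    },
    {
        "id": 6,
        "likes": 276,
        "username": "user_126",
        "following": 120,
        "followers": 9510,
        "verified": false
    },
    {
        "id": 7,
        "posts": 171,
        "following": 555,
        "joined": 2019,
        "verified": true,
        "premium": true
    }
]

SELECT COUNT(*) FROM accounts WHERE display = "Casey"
1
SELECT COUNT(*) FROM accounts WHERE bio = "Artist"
1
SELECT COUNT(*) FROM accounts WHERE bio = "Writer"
1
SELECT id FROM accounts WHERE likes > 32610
[4]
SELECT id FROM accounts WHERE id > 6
[7]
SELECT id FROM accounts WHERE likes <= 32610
[1, 5, 6]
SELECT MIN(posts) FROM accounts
171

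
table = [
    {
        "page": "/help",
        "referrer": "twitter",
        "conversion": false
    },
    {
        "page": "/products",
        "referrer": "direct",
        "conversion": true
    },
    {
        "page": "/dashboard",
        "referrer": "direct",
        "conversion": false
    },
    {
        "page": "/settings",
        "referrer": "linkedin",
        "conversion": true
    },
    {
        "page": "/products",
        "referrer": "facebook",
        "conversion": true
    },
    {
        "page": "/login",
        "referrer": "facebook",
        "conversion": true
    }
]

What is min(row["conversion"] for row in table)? False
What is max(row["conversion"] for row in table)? True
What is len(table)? 6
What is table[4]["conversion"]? True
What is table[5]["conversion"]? True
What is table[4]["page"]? "/products"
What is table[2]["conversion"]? False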